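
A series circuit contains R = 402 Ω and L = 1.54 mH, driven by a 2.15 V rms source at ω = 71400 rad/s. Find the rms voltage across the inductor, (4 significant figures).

0.5672 V

X_L = ωL = 110.0 Ω
Z = 402.0 + j110.0 Ω
|Z| = √(402.0² + 110.0²) = 416.8 Ω
I = V/|Z| = 5.159 mA
V_L = I·|Z_L| = 0.005159 × 110.0 = 0.5672 V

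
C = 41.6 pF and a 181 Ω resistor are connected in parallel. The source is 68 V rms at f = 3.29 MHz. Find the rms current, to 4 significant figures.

380.2 mA

ω = 2πf = 2.067e+07 rad/s
X_C = 1/(ωC) = 1163 Ω
Parallel: admittances add. Y = 1/R + jωC
Y = (0.005525 + j0.0008599) S
|Y| = 0.005591 S → |Z| = 1/|Y| = 178.8 Ω, ∠Z = −∠Y = -8.847°
I = V/|Z| = 68/178.8 = 380.2 mA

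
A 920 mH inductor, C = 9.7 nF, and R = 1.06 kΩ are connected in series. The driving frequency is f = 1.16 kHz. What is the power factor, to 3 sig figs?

ω = 2πf = 7288 rad/s
X_L = ωL = 6710 Ω
X_C = 1/(ωC) = 14100 Ω
Net reactance X = X_L − X_C = -7440 Ω
Z = 1060 − j7440 Ω
|Z| = √(1060² + 7440²) = 7510 Ω
∠Z = arctan(-7440/1060) = -81.9°
cos φ = cos(-81.9°) = 0.141

0.141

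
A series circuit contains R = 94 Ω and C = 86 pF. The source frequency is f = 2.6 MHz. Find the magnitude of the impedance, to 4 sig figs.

718.0 Ω

ω = 2πf = 1.634e+07 rad/s
X_C = 1/(ωC) = 711.8 Ω
Z = 94.00 − j711.8 Ω
|Z| = √(94.00² + 711.8²) = 718.0 Ω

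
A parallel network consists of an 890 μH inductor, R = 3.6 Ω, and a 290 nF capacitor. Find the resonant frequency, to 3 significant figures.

9.91 kHz

ω₀ = 1/√(LC) = 1/√(0.00089 × 2.9e-07) = 62250 rad/s
f₀ = ω₀/(2π) = 9.91 kHz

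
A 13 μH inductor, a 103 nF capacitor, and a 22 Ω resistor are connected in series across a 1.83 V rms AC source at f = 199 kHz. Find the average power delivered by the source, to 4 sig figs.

ω = 2πf = 1.25e+06 rad/s
X_L = ωL = 16.25 Ω
X_C = 1/(ωC) = 7.765 Ω
Net reactance X = X_L − X_C = 8.490 Ω
Z = 22.00 + j8.490 Ω
|Z| = √(22.00² + 8.490²) = 23.58 Ω
∠Z = arctan(8.490/22.00) = 21.10°
I = V/|Z| = 77.60 mA
P = VI cos φ = 1.83 × 0.07760 × cos(21.10°) = 132.5 mW

132.5 mW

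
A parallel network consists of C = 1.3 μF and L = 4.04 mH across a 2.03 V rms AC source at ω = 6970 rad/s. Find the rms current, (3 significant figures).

53.7 mA

X_L = ωL = 28.2 Ω
X_C = 1/(ωC) = 110 Ω
Parallel: admittances add. Y = 1/(jωL) + jωC
Y = (0 − j0.0265) S
|Y| = 0.0265 S → |Z| = 1/|Y| = 37.8 Ω, ∠Z = −∠Y = 90.0°
I = V/|Z| = 2.03/37.8 = 53.7 mA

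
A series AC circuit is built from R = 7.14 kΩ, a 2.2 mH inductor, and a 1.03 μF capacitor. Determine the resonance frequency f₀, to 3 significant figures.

3.34 kHz

ω₀ = 1/√(LC) = 1/√(0.0022 × 1.03e-06) = 21010 rad/s
f₀ = ω₀/(2π) = 3.34 kHz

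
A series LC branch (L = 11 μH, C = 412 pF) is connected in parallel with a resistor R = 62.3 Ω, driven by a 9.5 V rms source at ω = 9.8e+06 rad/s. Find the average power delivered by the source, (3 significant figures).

X_L = ωL = 108 Ω
X_C = 1/(ωC) = 248 Ω
Branch 1: Z₁ = R = 62.3 Ω
Branch 2 (series LC): Z₂ = j(X_L − X_C) = −j140 Ω
Parallel: Z = Z₁Z₂/(Z₁+Z₂), |Z| = 56.9 Ω, ∠Z = -24.0°
I = V/|Z| = 167 mA
P = VI cos φ = 9.5 × 0.167 × cos(-24.0°) = 1.45 W

1.45 W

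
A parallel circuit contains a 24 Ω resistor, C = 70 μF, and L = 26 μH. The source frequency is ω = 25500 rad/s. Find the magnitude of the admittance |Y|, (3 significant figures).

280 mS

X_L = ωL = 0.663 Ω
X_C = 1/(ωC) = 0.560 Ω
Parallel: admittances add. Y = 1/R + 1/(jωL) + jωC
Y = (0.0417 + j0.277) S
|Y| = 0.280 S → |Z| = 1/|Y| = 3.57 Ω, ∠Z = −∠Y = -81.4°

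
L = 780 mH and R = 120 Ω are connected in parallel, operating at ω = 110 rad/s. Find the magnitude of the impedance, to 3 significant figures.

69.8 Ω

X_L = ωL = 85.8 Ω
Parallel: admittances add. Y = 1/R + 1/(jωL)
Y = (0.00833 − j0.0117) S
|Y| = 0.0143 S → |Z| = 1/|Y| = 69.8 Ω, ∠Z = −∠Y = 54.4°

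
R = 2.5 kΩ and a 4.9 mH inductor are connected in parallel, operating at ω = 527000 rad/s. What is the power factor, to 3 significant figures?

0.718

X_L = ωL = 2580 Ω
Parallel: admittances add. Y = 1/R + 1/(jωL)
Y = (0.000400 − j0.000387) S
|Y| = 0.000557 S → |Z| = 1/|Y| = 1800 Ω, ∠Z = −∠Y = 44.1°
cos φ = cos(44.1°) = 0.718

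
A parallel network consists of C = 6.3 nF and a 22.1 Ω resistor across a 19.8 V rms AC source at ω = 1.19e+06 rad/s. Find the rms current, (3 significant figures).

908 mA

X_C = 1/(ωC) = 133 Ω
Parallel: admittances add. Y = 1/R + jωC
Y = (0.0452 + j0.00750) S
|Y| = 0.0459 S → |Z| = 1/|Y| = 21.8 Ω, ∠Z = −∠Y = -9.41°
I = V/|Z| = 19.8/21.8 = 908 mA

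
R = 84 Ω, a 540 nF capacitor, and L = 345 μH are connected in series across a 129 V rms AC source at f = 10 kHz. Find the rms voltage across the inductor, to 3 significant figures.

33.1 V

ω = 2πf = 62830 rad/s
X_L = ωL = 21.7 Ω
X_C = 1/(ωC) = 29.5 Ω
Net reactance X = X_L − X_C = -7.80 Ω
Z = 84.0 − j7.80 Ω
|Z| = √(84.0² + 7.80²) = 84.4 Ω
I = V/|Z| = 1.53 A
V_L = I·|Z_L| = 1.53 × 21.7 = 33.1 V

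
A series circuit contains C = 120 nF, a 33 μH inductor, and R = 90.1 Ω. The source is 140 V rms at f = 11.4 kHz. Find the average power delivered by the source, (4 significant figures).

ω = 2πf = 71630 rad/s
X_L = ωL = 2.364 Ω
X_C = 1/(ωC) = 116.3 Ω
Net reactance X = X_L − X_C = -114.0 Ω
Z = 90.10 − j114.0 Ω
|Z| = √(90.10² + 114.0²) = 145.3 Ω
∠Z = arctan(-114.0/90.10) = -51.67°
I = V/|Z| = 963.6 mA
P = VI cos φ = 140 × 0.9636 × cos(-51.67°) = 83.66 W

83.66 W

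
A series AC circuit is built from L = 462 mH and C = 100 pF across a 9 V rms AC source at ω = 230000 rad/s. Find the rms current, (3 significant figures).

143 μA

X_L = ωL = 106000 Ω
X_C = 1/(ωC) = 43500 Ω
Net reactance X = X_L − X_C = 62800 Ω
Z = j62800 Ω
|Z| = √(0² + 62800²) = 62800 Ω
I = V/|Z| = 9/62800 = 143 μA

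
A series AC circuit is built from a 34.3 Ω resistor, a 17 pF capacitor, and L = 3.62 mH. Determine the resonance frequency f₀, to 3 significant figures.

ω₀ = 1/√(LC) = 1/√(0.00362 × 1.7e-11) = 4.031e+06 rad/s
f₀ = ω₀/(2π) = 642 kHz

642 kHz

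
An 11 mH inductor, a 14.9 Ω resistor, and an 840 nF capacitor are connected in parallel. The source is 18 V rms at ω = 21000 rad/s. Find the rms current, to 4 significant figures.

1.232 A

X_L = ωL = 231.0 Ω
X_C = 1/(ωC) = 56.69 Ω
Parallel: admittances add. Y = 1/R + 1/(jωL) + jωC
Y = (0.06711 + j0.01331) S
|Y| = 0.06842 S → |Z| = 1/|Y| = 14.62 Ω, ∠Z = −∠Y = -11.22°
I = V/|Z| = 18/14.62 = 1.232 A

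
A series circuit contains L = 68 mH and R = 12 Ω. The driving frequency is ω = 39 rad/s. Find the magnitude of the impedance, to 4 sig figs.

12.29 Ω

X_L = ωL = 2.652 Ω
Z = 12.00 + j2.652 Ω
|Z| = √(12.00² + 2.652²) = 12.29 Ω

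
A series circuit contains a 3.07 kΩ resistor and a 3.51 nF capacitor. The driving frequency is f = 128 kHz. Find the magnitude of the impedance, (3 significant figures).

ω = 2πf = 804200 rad/s
X_C = 1/(ωC) = 354 Ω
Z = 3070 − j354 Ω
|Z| = √(3070² + 354²) = 3090 Ω

3090 Ω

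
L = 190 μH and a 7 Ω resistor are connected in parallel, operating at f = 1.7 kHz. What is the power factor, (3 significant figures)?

0.278

ω = 2πf = 10680 rad/s
X_L = ωL = 2.03 Ω
Parallel: admittances add. Y = 1/R + 1/(jωL)
Y = (0.143 − j0.493) S
|Y| = 0.513 S → |Z| = 1/|Y| = 1.95 Ω, ∠Z = −∠Y = 73.8°
cos φ = cos(73.8°) = 0.278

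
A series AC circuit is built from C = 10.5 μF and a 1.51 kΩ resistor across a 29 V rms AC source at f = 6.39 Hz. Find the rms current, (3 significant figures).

10.3 mA

ω = 2πf = 40.15 rad/s
X_C = 1/(ωC) = 2370 Ω
Z = 1510 − j2370 Ω
|Z| = √(1510² + 2370²) = 2810 Ω
I = V/|Z| = 29/2810 = 10.3 mA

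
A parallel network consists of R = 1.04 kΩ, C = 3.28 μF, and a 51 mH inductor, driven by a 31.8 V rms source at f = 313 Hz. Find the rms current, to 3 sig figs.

ω = 2πf = 1967 rad/s
X_L = ωL = 100 Ω
X_C = 1/(ωC) = 155 Ω
Parallel: admittances add. Y = 1/R + 1/(jωL) + jωC
Y = (0.000962 − j0.00352) S
|Y| = 0.00365 S → |Z| = 1/|Y| = 274 Ω, ∠Z = −∠Y = 74.7°
I = V/|Z| = 31.8/274 = 116 mA

116 mA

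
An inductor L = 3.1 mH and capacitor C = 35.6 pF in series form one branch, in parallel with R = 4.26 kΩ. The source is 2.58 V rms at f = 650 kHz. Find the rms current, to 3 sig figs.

752 μA

ω = 2πf = 4.084e+06 rad/s
X_L = ωL = 12700 Ω
X_C = 1/(ωC) = 6880 Ω
Branch 1: Z₁ = R = 4260 Ω
Branch 2 (series LC): Z₂ = j(X_L − X_C) = j5780 Ω
Parallel: Z = Z₁Z₂/(Z₁+Z₂), |Z| = 3430 Ω, ∠Z = 36.4°
I = V/|Z| = 2.58/3430 = 752 μA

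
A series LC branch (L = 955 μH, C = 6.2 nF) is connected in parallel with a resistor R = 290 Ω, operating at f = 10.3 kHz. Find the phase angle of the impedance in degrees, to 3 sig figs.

ω = 2πf = 64720 rad/s
X_L = ωL = 61.8 Ω
X_C = 1/(ωC) = 2490 Ω
Branch 1: Z₁ = R = 290 Ω
Branch 2 (series LC): Z₂ = j(X_L − X_C) = −j2430 Ω
Parallel: Z = Z₁Z₂/(Z₁+Z₂), |Z| = 288 Ω, ∠Z = -6.80°

-6.80°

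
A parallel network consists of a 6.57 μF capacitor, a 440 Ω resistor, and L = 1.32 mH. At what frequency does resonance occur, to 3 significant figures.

ω₀ = 1/√(LC) = 1/√(0.00132 × 6.57e-06) = 10740 rad/s
f₀ = ω₀/(2π) = 1.71 kHz

1.71 kHz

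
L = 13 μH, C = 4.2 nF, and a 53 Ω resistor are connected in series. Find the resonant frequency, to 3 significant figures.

ω₀ = 1/√(LC) = 1/√(1.3e-05 × 4.2e-09) = 4.28e+06 rad/s
f₀ = ω₀/(2π) = 681 kHz

681 kHz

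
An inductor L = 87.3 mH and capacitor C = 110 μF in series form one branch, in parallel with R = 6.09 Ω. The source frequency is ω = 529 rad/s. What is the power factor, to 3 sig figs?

0.979

X_L = ωL = 46.2 Ω
X_C = 1/(ωC) = 17.2 Ω
Branch 1: Z₁ = R = 6.09 Ω
Branch 2 (series LC): Z₂ = j(X_L − X_C) = j29.0 Ω
Parallel: Z = Z₁Z₂/(Z₁+Z₂), |Z| = 5.96 Ω, ∠Z = 11.9°
cos φ = cos(11.9°) = 0.979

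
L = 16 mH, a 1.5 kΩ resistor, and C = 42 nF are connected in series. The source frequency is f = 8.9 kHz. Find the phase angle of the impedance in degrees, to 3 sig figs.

17.4°

ω = 2πf = 55920 rad/s
X_L = ωL = 895 Ω
X_C = 1/(ωC) = 426 Ω
Net reactance X = X_L − X_C = 469 Ω
Z = 1500 + j469 Ω
|Z| = √(1500² + 469²) = 1570 Ω
∠Z = arctan(469/1500) = 17.4°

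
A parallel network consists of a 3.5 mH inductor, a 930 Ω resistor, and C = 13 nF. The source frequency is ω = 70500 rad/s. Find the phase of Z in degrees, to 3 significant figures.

X_L = ωL = 247 Ω
X_C = 1/(ωC) = 1090 Ω
Parallel: admittances add. Y = 1/R + 1/(jωL) + jωC
Y = (0.00108 − j0.00314) S
|Y| = 0.00332 S → |Z| = 1/|Y| = 302 Ω, ∠Z = −∠Y = 71.1°

71.1°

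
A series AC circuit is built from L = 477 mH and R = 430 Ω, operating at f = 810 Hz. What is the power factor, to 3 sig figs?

0.174

ω = 2πf = 5089 rad/s
X_L = ωL = 2430 Ω
Z = 430 + j2430 Ω
|Z| = √(430² + 2430²) = 2470 Ω
∠Z = arctan(2430/430) = 80.0°
cos φ = cos(80.0°) = 0.174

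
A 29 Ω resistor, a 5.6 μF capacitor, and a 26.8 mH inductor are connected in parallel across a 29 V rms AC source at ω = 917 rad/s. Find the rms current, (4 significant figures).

1.436 A

X_L = ωL = 24.58 Ω
X_C = 1/(ωC) = 194.7 Ω
Parallel: admittances add. Y = 1/R + 1/(jωL) + jωC
Y = (0.03448 − j0.03556) S
|Y| = 0.04953 S → |Z| = 1/|Y| = 20.19 Ω, ∠Z = −∠Y = 45.88°
I = V/|Z| = 29/20.19 = 1.436 A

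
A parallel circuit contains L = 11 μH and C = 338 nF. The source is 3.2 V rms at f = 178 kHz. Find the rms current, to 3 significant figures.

950 mA

ω = 2πf = 1.118e+06 rad/s
X_L = ωL = 12.3 Ω
X_C = 1/(ωC) = 2.65 Ω
Parallel: admittances add. Y = 1/(jωL) + jωC
Y = (0 + j0.297) S
|Y| = 0.297 S → |Z| = 1/|Y| = 3.37 Ω, ∠Z = −∠Y = -90.0°
I = V/|Z| = 3.2/3.37 = 950 mA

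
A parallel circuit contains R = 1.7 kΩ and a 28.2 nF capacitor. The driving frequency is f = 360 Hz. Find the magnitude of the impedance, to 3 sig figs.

1690 Ω

ω = 2πf = 2262 rad/s
X_C = 1/(ωC) = 15700 Ω
Parallel: admittances add. Y = 1/R + jωC
Y = (0.000588 + j6.38e-05) S
|Y| = 0.000592 S → |Z| = 1/|Y| = 1690 Ω, ∠Z = −∠Y = -6.19°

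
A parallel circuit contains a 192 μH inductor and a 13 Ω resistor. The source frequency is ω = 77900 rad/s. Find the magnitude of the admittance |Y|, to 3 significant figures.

102 mS

X_L = ωL = 15.0 Ω
Parallel: admittances add. Y = 1/R + 1/(jωL)
Y = (0.0769 − j0.0669) S
|Y| = 0.102 S → |Z| = 1/|Y| = 9.81 Ω, ∠Z = −∠Y = 41.0°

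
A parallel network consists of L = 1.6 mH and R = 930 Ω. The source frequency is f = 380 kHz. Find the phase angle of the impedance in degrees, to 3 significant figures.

ω = 2πf = 2.388e+06 rad/s
X_L = ωL = 3820 Ω
Parallel: admittances add. Y = 1/R + 1/(jωL)
Y = (0.00108 − j0.000262) S
|Y| = 0.00111 S → |Z| = 1/|Y| = 904 Ω, ∠Z = −∠Y = 13.7°

13.7°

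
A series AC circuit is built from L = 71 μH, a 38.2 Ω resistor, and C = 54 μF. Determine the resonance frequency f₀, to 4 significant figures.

2.570 kHz

ω₀ = 1/√(LC) = 1/√(7.1e-05 × 5.4e-05) = 16150 rad/s
f₀ = ω₀/(2π) = 2.570 kHz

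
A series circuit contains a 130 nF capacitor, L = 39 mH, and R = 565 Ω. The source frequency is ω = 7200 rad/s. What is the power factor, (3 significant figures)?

X_L = ωL = 281 Ω
X_C = 1/(ωC) = 1070 Ω
Net reactance X = X_L − X_C = -788 Ω
Z = 565 − j788 Ω
|Z| = √(565² + 788²) = 969 Ω
∠Z = arctan(-788/565) = -54.3°
cos φ = cos(-54.3°) = 0.583

0.583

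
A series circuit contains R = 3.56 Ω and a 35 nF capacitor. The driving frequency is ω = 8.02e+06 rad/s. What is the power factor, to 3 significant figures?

0.707

X_C = 1/(ωC) = 3.56 Ω
Z = 3.56 − j3.56 Ω
|Z| = √(3.56² + 3.56²) = 5.04 Ω
∠Z = arctan(-3.56/3.56) = -45.0°
cos φ = cos(-45.0°) = 0.707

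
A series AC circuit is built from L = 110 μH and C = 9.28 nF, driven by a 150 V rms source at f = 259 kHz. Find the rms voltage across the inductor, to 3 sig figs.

238 V

ω = 2πf = 1.627e+06 rad/s
X_L = ωL = 179 Ω
X_C = 1/(ωC) = 66.2 Ω
Net reactance X = X_L − X_C = 113 Ω
Z = j113 Ω
|Z| = √(0² + 113²) = 113 Ω
I = V/|Z| = 1.33 A
V_L = I·|Z_L| = 1.33 × 179 = 238 V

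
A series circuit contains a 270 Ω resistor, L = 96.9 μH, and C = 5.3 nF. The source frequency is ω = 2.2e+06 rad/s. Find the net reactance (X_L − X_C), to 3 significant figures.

X_L = ωL = 213 Ω
X_C = 1/(ωC) = 85.8 Ω
X = 213 − 85.8 = 127 Ω

127 Ω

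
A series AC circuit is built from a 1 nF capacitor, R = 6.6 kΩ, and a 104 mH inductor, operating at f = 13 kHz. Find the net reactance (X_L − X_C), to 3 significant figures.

-3750 Ω

ω = 2πf = 81680 rad/s
X_L = ωL = 8490 Ω
X_C = 1/(ωC) = 12200 Ω
X = 8490 − 12200 = -3750 Ω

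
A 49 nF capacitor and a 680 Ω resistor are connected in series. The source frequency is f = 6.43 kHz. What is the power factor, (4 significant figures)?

0.8027

ω = 2πf = 40400 rad/s
X_C = 1/(ωC) = 505.1 Ω
Z = 680.0 − j505.1 Ω
|Z| = √(680.0² + 505.1²) = 847.1 Ω
∠Z = arctan(-505.1/680.0) = -36.61°
cos φ = cos(-36.61°) = 0.8027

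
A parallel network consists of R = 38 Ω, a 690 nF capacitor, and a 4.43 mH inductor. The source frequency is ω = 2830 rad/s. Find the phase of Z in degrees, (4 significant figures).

71.31°

X_L = ωL = 12.54 Ω
X_C = 1/(ωC) = 512.1 Ω
Parallel: admittances add. Y = 1/R + 1/(jωL) + jωC
Y = (0.02632 − j0.07781) S
|Y| = 0.08214 S → |Z| = 1/|Y| = 12.17 Ω, ∠Z = −∠Y = 71.31°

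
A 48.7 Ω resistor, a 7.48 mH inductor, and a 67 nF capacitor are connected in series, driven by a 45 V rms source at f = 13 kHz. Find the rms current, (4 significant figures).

104.4 mA

ω = 2πf = 81680 rad/s
X_L = ωL = 611.0 Ω
X_C = 1/(ωC) = 182.7 Ω
Net reactance X = X_L − X_C = 428.3 Ω
Z = 48.70 + j428.3 Ω
|Z| = √(48.70² + 428.3²) = 431.0 Ω
I = V/|Z| = 45/431.0 = 104.4 mA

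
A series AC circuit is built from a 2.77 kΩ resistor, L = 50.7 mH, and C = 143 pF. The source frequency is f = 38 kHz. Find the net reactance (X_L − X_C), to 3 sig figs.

-17200 Ω

ω = 2πf = 238800 rad/s
X_L = ωL = 12100 Ω
X_C = 1/(ωC) = 29300 Ω
X = 12100 − 29300 = -17200 Ω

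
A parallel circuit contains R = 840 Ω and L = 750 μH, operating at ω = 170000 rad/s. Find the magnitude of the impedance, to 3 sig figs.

X_L = ωL = 128 Ω
Parallel: admittances add. Y = 1/R + 1/(jωL)
Y = (0.00119 − j0.00784) S
|Y| = 0.00793 S → |Z| = 1/|Y| = 126 Ω, ∠Z = −∠Y = 81.4°

126 Ω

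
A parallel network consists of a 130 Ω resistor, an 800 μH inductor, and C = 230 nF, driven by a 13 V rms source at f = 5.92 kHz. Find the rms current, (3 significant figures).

341 mA

ω = 2πf = 37200 rad/s
X_L = ωL = 29.8 Ω
X_C = 1/(ωC) = 117 Ω
Parallel: admittances add. Y = 1/R + 1/(jωL) + jωC
Y = (0.00769 − j0.0251) S
|Y| = 0.0262 S → |Z| = 1/|Y| = 38.2 Ω, ∠Z = −∠Y = 72.9°
I = V/|Z| = 13/38.2 = 341 mA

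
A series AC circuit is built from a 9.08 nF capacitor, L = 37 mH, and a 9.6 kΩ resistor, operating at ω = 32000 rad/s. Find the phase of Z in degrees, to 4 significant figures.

-13.23°

X_L = ωL = 1184 Ω
X_C = 1/(ωC) = 3442 Ω
Net reactance X = X_L − X_C = -2258 Ω
Z = 9600 − j2258 Ω
|Z| = √(9600² + 2258²) = 9862 Ω
∠Z = arctan(-2258/9600) = -13.23°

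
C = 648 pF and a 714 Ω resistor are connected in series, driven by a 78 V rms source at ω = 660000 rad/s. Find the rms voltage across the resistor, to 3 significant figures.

X_C = 1/(ωC) = 2340 Ω
Z = 714 − j2340 Ω
|Z| = √(714² + 2340²) = 2440 Ω
I = V/|Z| = 31.9 mA
V_R = I·|Z_R| = 0.0319 × 714 = 22.8 V

22.8 V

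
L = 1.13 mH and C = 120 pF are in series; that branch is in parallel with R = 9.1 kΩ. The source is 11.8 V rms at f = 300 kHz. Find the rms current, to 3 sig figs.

ω = 2πf = 1.885e+06 rad/s
X_L = ωL = 2130 Ω
X_C = 1/(ωC) = 4420 Ω
Branch 1: Z₁ = R = 9100 Ω
Branch 2 (series LC): Z₂ = j(X_L − X_C) = −j2290 Ω
Parallel: Z = Z₁Z₂/(Z₁+Z₂), |Z| = 2220 Ω, ∠Z = -75.9°
I = V/|Z| = 11.8/2220 = 5.31 mA

5.31 mA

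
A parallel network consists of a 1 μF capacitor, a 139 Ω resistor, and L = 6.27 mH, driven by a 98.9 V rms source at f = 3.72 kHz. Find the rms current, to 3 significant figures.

ω = 2πf = 23370 rad/s
X_L = ωL = 147 Ω
X_C = 1/(ωC) = 42.8 Ω
Parallel: admittances add. Y = 1/R + 1/(jωL) + jωC
Y = (0.00719 + j0.0165) S
|Y| = 0.0180 S → |Z| = 1/|Y| = 55.4 Ω, ∠Z = −∠Y = -66.5°
I = V/|Z| = 98.9/55.4 = 1.78 A

1.78 A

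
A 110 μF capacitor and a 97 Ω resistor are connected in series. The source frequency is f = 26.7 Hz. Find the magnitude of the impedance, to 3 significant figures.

ω = 2πf = 167.8 rad/s
X_C = 1/(ωC) = 54.2 Ω
Z = 97.0 − j54.2 Ω
|Z| = √(97.0² + 54.2²) = 111 Ω

111 Ω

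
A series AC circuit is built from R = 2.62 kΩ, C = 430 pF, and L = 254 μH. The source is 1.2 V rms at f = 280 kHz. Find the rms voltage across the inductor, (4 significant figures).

0.1941 V

ω = 2πf = 1.759e+06 rad/s
X_L = ωL = 446.9 Ω
X_C = 1/(ωC) = 1322 Ω
Net reactance X = X_L − X_C = -875.0 Ω
Z = 2620 − j875.0 Ω
|Z| = √(2620² + 875.0²) = 2762 Ω
I = V/|Z| = 434.4 μA
V_L = I·|Z_L| = 0.0004344 × 446.9 = 0.1941 V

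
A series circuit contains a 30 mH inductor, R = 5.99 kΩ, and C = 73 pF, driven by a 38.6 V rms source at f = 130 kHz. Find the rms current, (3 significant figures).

ω = 2πf = 816800 rad/s
X_L = ωL = 24500 Ω
X_C = 1/(ωC) = 16800 Ω
Net reactance X = X_L − X_C = 7730 Ω
Z = 5990 + j7730 Ω
|Z| = √(5990² + 7730²) = 9780 Ω
I = V/|Z| = 38.6/9780 = 3.95 mA

3.95 mA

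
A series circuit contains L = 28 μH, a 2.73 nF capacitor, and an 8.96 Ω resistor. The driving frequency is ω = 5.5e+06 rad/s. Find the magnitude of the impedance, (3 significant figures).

X_L = ωL = 154 Ω
X_C = 1/(ωC) = 66.6 Ω
Net reactance X = X_L − X_C = 87.4 Ω
Z = 8.96 + j87.4 Ω
|Z| = √(8.96² + 87.4²) = 87.9 Ω

87.9 Ω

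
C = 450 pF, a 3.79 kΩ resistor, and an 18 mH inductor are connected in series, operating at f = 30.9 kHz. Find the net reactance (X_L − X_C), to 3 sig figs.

-7950 Ω

ω = 2πf = 194200 rad/s
X_L = ωL = 3490 Ω
X_C = 1/(ωC) = 11400 Ω
X = 3490 − 11400 = -7950 Ω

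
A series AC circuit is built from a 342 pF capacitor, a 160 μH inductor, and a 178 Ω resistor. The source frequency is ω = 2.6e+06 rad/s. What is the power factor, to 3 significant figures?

0.244

X_L = ωL = 416 Ω
X_C = 1/(ωC) = 1120 Ω
Net reactance X = X_L − X_C = -709 Ω
Z = 178 − j709 Ω
|Z| = √(178² + 709²) = 731 Ω
∠Z = arctan(-709/178) = -75.9°
cos φ = cos(-75.9°) = 0.244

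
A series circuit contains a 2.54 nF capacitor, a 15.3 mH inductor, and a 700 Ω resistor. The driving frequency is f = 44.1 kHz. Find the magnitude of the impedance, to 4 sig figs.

ω = 2πf = 277100 rad/s
X_L = ωL = 4239 Ω
X_C = 1/(ωC) = 1421 Ω
Net reactance X = X_L − X_C = 2819 Ω
Z = 700.0 + j2819 Ω
|Z| = √(700.0² + 2819²) = 2904 Ω

2904 Ω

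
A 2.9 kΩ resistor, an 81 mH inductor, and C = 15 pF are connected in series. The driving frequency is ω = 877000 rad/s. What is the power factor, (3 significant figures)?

0.503

X_L = ωL = 71000 Ω
X_C = 1/(ωC) = 76000 Ω
Net reactance X = X_L − X_C = -4980 Ω
Z = 2900 − j4980 Ω
|Z| = √(2900² + 4980²) = 5760 Ω
∠Z = arctan(-4980/2900) = -59.8°
cos φ = cos(-59.8°) = 0.503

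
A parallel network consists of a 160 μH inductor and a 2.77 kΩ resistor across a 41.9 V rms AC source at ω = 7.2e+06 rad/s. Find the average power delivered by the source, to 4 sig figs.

X_L = ωL = 1152 Ω
Parallel: admittances add. Y = 1/R + 1/(jωL)
Y = (0.0003610 − j0.0008681) S
|Y| = 0.0009401 S → |Z| = 1/|Y| = 1064 Ω, ∠Z = −∠Y = 67.42°
I = V/|Z| = 39.39 mA
P = VI cos φ = 41.9 × 0.03939 × cos(67.42°) = 633.8 mW

633.8 mW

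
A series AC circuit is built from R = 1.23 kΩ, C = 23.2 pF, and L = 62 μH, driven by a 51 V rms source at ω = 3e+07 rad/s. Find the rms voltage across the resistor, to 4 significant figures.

X_L = ωL = 1860 Ω
X_C = 1/(ωC) = 1437 Ω
Net reactance X = X_L − X_C = 423.2 Ω
Z = 1230 + j423.2 Ω
|Z| = √(1230² + 423.2²) = 1301 Ω
I = V/|Z| = 39.21 mA
V_R = I·|Z_R| = 0.03921 × 1230 = 48.23 V

48.23 V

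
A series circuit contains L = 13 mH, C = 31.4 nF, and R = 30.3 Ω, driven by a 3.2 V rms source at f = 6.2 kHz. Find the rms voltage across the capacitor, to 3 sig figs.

ω = 2πf = 38960 rad/s
X_L = ωL = 506 Ω
X_C = 1/(ωC) = 818 Ω
Net reactance X = X_L − X_C = -311 Ω
Z = 30.3 − j311 Ω
|Z| = √(30.3² + 311²) = 313 Ω
I = V/|Z| = 10.2 mA
V_C = I·|Z_C| = 0.0102 × 818 = 8.37 V

8.37 V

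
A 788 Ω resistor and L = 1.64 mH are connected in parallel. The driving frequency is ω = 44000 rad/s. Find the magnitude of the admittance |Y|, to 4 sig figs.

13.92 mS

X_L = ωL = 72.16 Ω
Parallel: admittances add. Y = 1/R + 1/(jωL)
Y = (0.001269 − j0.01386) S
|Y| = 0.01392 S → |Z| = 1/|Y| = 71.86 Ω, ∠Z = −∠Y = 84.77°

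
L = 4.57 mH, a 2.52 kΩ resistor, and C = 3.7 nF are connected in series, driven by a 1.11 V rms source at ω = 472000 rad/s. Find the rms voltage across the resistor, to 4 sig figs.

0.9397 V

X_L = ωL = 2157 Ω
X_C = 1/(ωC) = 572.6 Ω
Net reactance X = X_L − X_C = 1584 Ω
Z = 2520 + j1584 Ω
|Z| = √(2520² + 1584²) = 2977 Ω
I = V/|Z| = 372.9 μA
V_R = I·|Z_R| = 0.0003729 × 2520 = 0.9397 V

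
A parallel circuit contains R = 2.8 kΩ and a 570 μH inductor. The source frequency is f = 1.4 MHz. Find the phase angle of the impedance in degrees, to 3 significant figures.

29.2°

ω = 2πf = 8.796e+06 rad/s
X_L = ωL = 5010 Ω
Parallel: admittances add. Y = 1/R + 1/(jωL)
Y = (0.000357 − j0.000199) S
|Y| = 0.000409 S → |Z| = 1/|Y| = 2440 Ω, ∠Z = −∠Y = 29.2°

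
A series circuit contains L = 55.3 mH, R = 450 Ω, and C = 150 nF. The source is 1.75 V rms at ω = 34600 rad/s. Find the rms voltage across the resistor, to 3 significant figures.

X_L = ωL = 1910 Ω
X_C = 1/(ωC) = 193 Ω
Net reactance X = X_L − X_C = 1720 Ω
Z = 450 + j1720 Ω
|Z| = √(450² + 1720²) = 1780 Ω
I = V/|Z| = 984 μA
V_R = I·|Z_R| = 0.000984 × 450 = 0.443 V

0.443 V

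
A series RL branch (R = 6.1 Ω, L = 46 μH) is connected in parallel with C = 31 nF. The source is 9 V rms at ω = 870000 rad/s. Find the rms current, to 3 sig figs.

X_L = ωL = 40.0 Ω
X_C = 1/(ωC) = 37.1 Ω
Branch 1 (R+jX_L): Z₁ = 6.10 + j40.0 Ω, |Z₁| = 40.5 Ω
Branch 2 (−jX_C): Z₂ = −j37.1 Ω
Parallel: Z = Z₁Z₂/(Z₁+Z₂), |Z| = 222 Ω, ∠Z = -34.4°
I = V/|Z| = 9/222 = 40.6 mA

40.6 mA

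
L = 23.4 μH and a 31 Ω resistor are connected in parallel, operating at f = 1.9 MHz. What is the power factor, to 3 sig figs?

ω = 2πf = 1.194e+07 rad/s
X_L = ωL = 279 Ω
Parallel: admittances add. Y = 1/R + 1/(jωL)
Y = (0.0323 − j0.00358) S
|Y| = 0.0325 S → |Z| = 1/|Y| = 30.8 Ω, ∠Z = −∠Y = 6.33°
cos φ = cos(6.33°) = 0.994

0.994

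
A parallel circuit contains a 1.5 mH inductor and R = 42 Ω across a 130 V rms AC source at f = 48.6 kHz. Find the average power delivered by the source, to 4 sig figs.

ω = 2πf = 305400 rad/s
X_L = ωL = 458.0 Ω
Parallel: admittances add. Y = 1/R + 1/(jωL)
Y = (0.02381 − j0.002183) S
|Y| = 0.02391 S → |Z| = 1/|Y| = 41.82 Ω, ∠Z = −∠Y = 5.239°
I = V/|Z| = 3.108 A
P = VI cos φ = 130 × 3.108 × cos(5.239°) = 402.4 W

402.4 W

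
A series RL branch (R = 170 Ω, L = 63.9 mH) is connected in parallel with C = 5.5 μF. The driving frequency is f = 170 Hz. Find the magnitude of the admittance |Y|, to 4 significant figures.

ω = 2πf = 1068 rad/s
X_L = ωL = 68.25 Ω
X_C = 1/(ωC) = 170.2 Ω
Branch 1 (R+jX_L): Z₁ = 170.0 + j68.25 Ω, |Z₁| = 183.2 Ω
Branch 2 (−jX_C): Z₂ = −j170.2 Ω
Parallel: Z = Z₁Z₂/(Z₁+Z₂), |Z| = 157.3 Ω, ∠Z = -37.17°
|Y| = 1/|Z| = 6.357 mS

6.357 mS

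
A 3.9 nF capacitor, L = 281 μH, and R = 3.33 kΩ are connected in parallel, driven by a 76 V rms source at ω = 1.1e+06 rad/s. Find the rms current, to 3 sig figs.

X_L = ωL = 309 Ω
X_C = 1/(ωC) = 233 Ω
Parallel: admittances add. Y = 1/R + 1/(jωL) + jωC
Y = (0.000300 + j0.00105) S
|Y| = 0.00110 S → |Z| = 1/|Y| = 912 Ω, ∠Z = −∠Y = -74.1°
I = V/|Z| = 76/912 = 83.4 mA

83.4 mA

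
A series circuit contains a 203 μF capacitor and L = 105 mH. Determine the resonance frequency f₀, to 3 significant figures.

34.5 Hz

ω₀ = 1/√(LC) = 1/√(0.105 × 0.000203) = 216.6 rad/s
f₀ = ω₀/(2π) = 34.5 Hz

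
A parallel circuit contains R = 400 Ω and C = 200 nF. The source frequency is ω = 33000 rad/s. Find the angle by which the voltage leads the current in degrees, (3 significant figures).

X_C = 1/(ωC) = 152 Ω
Parallel: admittances add. Y = 1/R + jωC
Y = (0.00250 + j0.00660) S
|Y| = 0.00706 S → |Z| = 1/|Y| = 142 Ω, ∠Z = −∠Y = -69.3°

-69.3°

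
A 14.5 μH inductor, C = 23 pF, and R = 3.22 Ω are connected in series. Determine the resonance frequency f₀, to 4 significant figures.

8.715 MHz

ω₀ = 1/√(LC) = 1/√(1.45e-05 × 2.3e-11) = 5.476e+07 rad/s
f₀ = ω₀/(2π) = 8.715 MHz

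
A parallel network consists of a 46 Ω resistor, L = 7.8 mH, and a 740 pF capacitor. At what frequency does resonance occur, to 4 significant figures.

ω₀ = 1/√(LC) = 1/√(0.0078 × 7.4e-10) = 416200 rad/s
f₀ = ω₀/(2π) = 66.25 kHz

66.25 kHz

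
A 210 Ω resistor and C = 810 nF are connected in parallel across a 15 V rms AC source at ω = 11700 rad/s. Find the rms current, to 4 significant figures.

X_C = 1/(ωC) = 105.5 Ω
Parallel: admittances add. Y = 1/R + jωC
Y = (0.004762 + j0.009477) S
|Y| = 0.01061 S → |Z| = 1/|Y| = 94.29 Ω, ∠Z = −∠Y = -63.32°
I = V/|Z| = 15/94.29 = 159.1 mA

159.1 mA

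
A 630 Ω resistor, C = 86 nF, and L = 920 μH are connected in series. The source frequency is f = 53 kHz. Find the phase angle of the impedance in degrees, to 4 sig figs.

23.31°

ω = 2πf = 333000 rad/s
X_L = ωL = 306.4 Ω
X_C = 1/(ωC) = 34.92 Ω
Net reactance X = X_L − X_C = 271.5 Ω
Z = 630.0 + j271.5 Ω
|Z| = √(630.0² + 271.5²) = 686.0 Ω
∠Z = arctan(271.5/630.0) = 23.31°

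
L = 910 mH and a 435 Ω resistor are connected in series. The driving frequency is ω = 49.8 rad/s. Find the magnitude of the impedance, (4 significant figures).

437.4 Ω

X_L = ωL = 45.32 Ω
Z = 435.0 + j45.32 Ω
|Z| = √(435.0² + 45.32²) = 437.4 Ω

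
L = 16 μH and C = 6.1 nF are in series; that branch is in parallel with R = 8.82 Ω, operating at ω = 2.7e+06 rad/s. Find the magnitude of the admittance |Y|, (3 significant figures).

127 mS

X_L = ωL = 43.2 Ω
X_C = 1/(ωC) = 60.7 Ω
Branch 1: Z₁ = R = 8.82 Ω
Branch 2 (series LC): Z₂ = j(X_L − X_C) = −j17.5 Ω
Parallel: Z = Z₁Z₂/(Z₁+Z₂), |Z| = 7.88 Ω, ∠Z = -26.7°
|Y| = 1/|Z| = 127 mS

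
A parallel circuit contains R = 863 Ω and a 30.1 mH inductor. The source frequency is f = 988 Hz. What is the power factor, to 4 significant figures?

ω = 2πf = 6208 rad/s
X_L = ωL = 186.9 Ω
Parallel: admittances add. Y = 1/R + 1/(jωL)
Y = (0.001159 − j0.005352) S
|Y| = 0.005476 S → |Z| = 1/|Y| = 182.6 Ω, ∠Z = −∠Y = 77.78°
cos φ = cos(77.78°) = 0.2116

0.2116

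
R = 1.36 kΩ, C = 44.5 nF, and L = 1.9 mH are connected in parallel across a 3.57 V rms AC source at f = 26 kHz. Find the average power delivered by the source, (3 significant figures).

ω = 2πf = 163400 rad/s
X_L = ωL = 310 Ω
X_C = 1/(ωC) = 138 Ω
Parallel: admittances add. Y = 1/R + 1/(jωL) + jωC
Y = (0.000735 + j0.00405) S
|Y| = 0.00411 S → |Z| = 1/|Y| = 243 Ω, ∠Z = −∠Y = -79.7°
I = V/|Z| = 14.7 mA
P = VI cos φ = 3.57 × 0.0147 × cos(-79.7°) = 9.37 mW

9.37 mW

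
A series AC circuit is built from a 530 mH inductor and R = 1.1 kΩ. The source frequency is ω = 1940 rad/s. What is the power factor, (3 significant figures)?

X_L = ωL = 1030 Ω
Z = 1100 + j1030 Ω
|Z| = √(1100² + 1030²) = 1510 Ω
∠Z = arctan(1030/1100) = 43.1°
cos φ = cos(43.1°) = 0.731

0.731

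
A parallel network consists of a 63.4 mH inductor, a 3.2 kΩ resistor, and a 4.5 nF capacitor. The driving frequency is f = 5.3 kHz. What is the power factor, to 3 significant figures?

ω = 2πf = 33300 rad/s
X_L = ωL = 2110 Ω
X_C = 1/(ωC) = 6670 Ω
Parallel: admittances add. Y = 1/R + 1/(jωL) + jωC
Y = (0.000313 − j0.000324) S
|Y| = 0.000450 S → |Z| = 1/|Y| = 2220 Ω, ∠Z = −∠Y = 46.0°
cos φ = cos(46.0°) = 0.694

0.694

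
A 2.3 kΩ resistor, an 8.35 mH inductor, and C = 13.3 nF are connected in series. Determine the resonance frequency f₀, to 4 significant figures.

ω₀ = 1/√(LC) = 1/√(0.00835 × 1.33e-08) = 94890 rad/s
f₀ = ω₀/(2π) = 15.10 kHz

15.10 kHz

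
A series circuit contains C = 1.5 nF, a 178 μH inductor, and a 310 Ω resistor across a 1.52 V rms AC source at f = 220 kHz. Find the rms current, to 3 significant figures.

3.90 mA

ω = 2πf = 1.382e+06 rad/s
X_L = ωL = 246 Ω
X_C = 1/(ωC) = 482 Ω
Net reactance X = X_L − X_C = -236 Ω
Z = 310 − j236 Ω
|Z| = √(310² + 236²) = 390 Ω
I = V/|Z| = 1.52/390 = 3.90 mA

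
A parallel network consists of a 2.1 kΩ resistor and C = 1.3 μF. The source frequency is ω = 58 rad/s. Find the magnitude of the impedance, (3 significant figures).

2070 Ω

X_C = 1/(ωC) = 13300 Ω
Parallel: admittances add. Y = 1/R + jωC
Y = (0.000476 + j7.54e-05) S
|Y| = 0.000482 S → |Z| = 1/|Y| = 2070 Ω, ∠Z = −∠Y = -9.00°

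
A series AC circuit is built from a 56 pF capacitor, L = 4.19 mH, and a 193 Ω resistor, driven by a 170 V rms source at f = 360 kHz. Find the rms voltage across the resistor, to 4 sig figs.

20.57 V

ω = 2πf = 2.262e+06 rad/s
X_L = ωL = 9478 Ω
X_C = 1/(ωC) = 7895 Ω
Net reactance X = X_L − X_C = 1583 Ω
Z = 193.0 + j1583 Ω
|Z| = √(193.0² + 1583²) = 1595 Ω
I = V/|Z| = 106.6 mA
V_R = I·|Z_R| = 0.1066 × 193.0 = 20.57 V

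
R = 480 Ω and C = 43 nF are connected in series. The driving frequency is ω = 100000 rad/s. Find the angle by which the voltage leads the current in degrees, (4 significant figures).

-25.85°

X_C = 1/(ωC) = 232.6 Ω
Z = 480.0 − j232.6 Ω
|Z| = √(480.0² + 232.6²) = 533.4 Ω
∠Z = arctan(-232.6/480.0) = -25.85°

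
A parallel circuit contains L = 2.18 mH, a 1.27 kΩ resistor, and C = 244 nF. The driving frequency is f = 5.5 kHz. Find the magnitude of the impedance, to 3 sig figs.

204 Ω

ω = 2πf = 34560 rad/s
X_L = ωL = 75.3 Ω
X_C = 1/(ωC) = 119 Ω
Parallel: admittances add. Y = 1/R + 1/(jωL) + jωC
Y = (0.000787 − j0.00484) S
|Y| = 0.00491 S → |Z| = 1/|Y| = 204 Ω, ∠Z = −∠Y = 80.8°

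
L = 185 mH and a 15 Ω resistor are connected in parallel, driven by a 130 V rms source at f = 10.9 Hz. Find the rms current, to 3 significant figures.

ω = 2πf = 68.49 rad/s
X_L = ωL = 12.7 Ω
Parallel: admittances add. Y = 1/R + 1/(jωL)
Y = (0.0667 − j0.0789) S
|Y| = 0.103 S → |Z| = 1/|Y| = 9.68 Ω, ∠Z = −∠Y = 49.8°
I = V/|Z| = 130/9.68 = 13.4 A

13.4 A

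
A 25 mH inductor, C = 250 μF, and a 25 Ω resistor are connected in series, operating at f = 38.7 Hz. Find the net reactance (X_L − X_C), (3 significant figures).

-10.4 Ω

ω = 2πf = 243.2 rad/s
X_L = ωL = 6.08 Ω
X_C = 1/(ωC) = 16.5 Ω
X = 6.08 − 16.5 = -10.4 Ω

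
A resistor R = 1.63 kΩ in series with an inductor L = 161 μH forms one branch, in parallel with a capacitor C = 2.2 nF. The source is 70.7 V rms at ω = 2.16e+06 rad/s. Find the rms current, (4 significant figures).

329.7 mA

X_L = ωL = 347.8 Ω
X_C = 1/(ωC) = 210.4 Ω
Branch 1 (R+jX_L): Z₁ = 1630 + j347.8 Ω, |Z₁| = 1667 Ω
Branch 2 (−jX_C): Z₂ = −j210.4 Ω
Parallel: Z = Z₁Z₂/(Z₁+Z₂), |Z| = 214.4 Ω, ∠Z = -82.77°
I = V/|Z| = 70.7/214.4 = 329.7 mA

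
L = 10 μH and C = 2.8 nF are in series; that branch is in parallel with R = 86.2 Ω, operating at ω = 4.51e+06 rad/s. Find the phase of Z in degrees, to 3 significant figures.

X_L = ωL = 45.1 Ω
X_C = 1/(ωC) = 79.2 Ω
Branch 1: Z₁ = R = 86.2 Ω
Branch 2 (series LC): Z₂ = j(X_L − X_C) = −j34.1 Ω
Parallel: Z = Z₁Z₂/(Z₁+Z₂), |Z| = 31.7 Ω, ∠Z = -68.4°

-68.4°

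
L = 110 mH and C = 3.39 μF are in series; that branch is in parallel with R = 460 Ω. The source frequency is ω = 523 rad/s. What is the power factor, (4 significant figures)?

X_L = ωL = 57.53 Ω
X_C = 1/(ωC) = 564.0 Ω
Branch 1: Z₁ = R = 460.0 Ω
Branch 2 (series LC): Z₂ = j(X_L − X_C) = −j506.5 Ω
Parallel: Z = Z₁Z₂/(Z₁+Z₂), |Z| = 340.5 Ω, ∠Z = -42.25°
cos φ = cos(-42.25°) = 0.7403

0.7403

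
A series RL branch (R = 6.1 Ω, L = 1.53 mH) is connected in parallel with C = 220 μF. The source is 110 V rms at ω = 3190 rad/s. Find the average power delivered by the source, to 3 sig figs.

X_L = ωL = 4.88 Ω
X_C = 1/(ωC) = 1.42 Ω
Branch 1 (R+jX_L): Z₁ = 6.10 + j4.88 Ω, |Z₁| = 7.81 Ω
Branch 2 (−jX_C): Z₂ = −j1.42 Ω
Parallel: Z = Z₁Z₂/(Z₁+Z₂), |Z| = 1.59 Ω, ∠Z = -80.9°
I = V/|Z| = 69.3 A
P = VI cos φ = 110 × 69.3 × cos(-80.9°) = 1.21 kW

1.21 kW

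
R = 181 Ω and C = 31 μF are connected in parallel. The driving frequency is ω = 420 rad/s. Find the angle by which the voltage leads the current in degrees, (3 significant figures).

X_C = 1/(ωC) = 76.8 Ω
Parallel: admittances add. Y = 1/R + jωC
Y = (0.00552 + j0.0130) S
|Y| = 0.0141 S → |Z| = 1/|Y| = 70.7 Ω, ∠Z = −∠Y = -67.0°

-67.0°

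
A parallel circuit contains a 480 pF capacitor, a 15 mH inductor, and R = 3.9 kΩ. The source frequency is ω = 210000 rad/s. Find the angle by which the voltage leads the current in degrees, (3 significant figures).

X_L = ωL = 3150 Ω
X_C = 1/(ωC) = 9920 Ω
Parallel: admittances add. Y = 1/R + 1/(jωL) + jωC
Y = (0.000256 − j0.000217) S
|Y| = 0.000336 S → |Z| = 1/|Y| = 2980 Ω, ∠Z = −∠Y = 40.2°

40.2°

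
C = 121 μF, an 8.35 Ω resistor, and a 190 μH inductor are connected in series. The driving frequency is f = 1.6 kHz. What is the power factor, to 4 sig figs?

0.9916

ω = 2πf = 10050 rad/s
X_L = ωL = 1.910 Ω
X_C = 1/(ωC) = 0.8221 Ω
Net reactance X = X_L − X_C = 1.088 Ω
Z = 8.350 + j1.088 Ω
|Z| = √(8.350² + 1.088²) = 8.421 Ω
∠Z = arctan(1.088/8.350) = 7.424°
cos φ = cos(7.424°) = 0.9916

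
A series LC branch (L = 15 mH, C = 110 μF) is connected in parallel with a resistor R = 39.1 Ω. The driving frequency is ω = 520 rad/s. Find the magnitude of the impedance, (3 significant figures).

9.40 Ω

X_L = ωL = 7.80 Ω
X_C = 1/(ωC) = 17.5 Ω
Branch 1: Z₁ = R = 39.1 Ω
Branch 2 (series LC): Z₂ = j(X_L − X_C) = −j9.68 Ω
Parallel: Z = Z₁Z₂/(Z₁+Z₂), |Z| = 9.40 Ω, ∠Z = -76.1°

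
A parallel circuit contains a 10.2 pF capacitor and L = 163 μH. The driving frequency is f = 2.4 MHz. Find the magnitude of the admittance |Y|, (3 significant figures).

ω = 2πf = 1.508e+07 rad/s
X_L = ωL = 2460 Ω
X_C = 1/(ωC) = 6500 Ω
Parallel: admittances add. Y = 1/(jωL) + jωC
Y = (0 − j0.000253) S
|Y| = 0.000253 S → |Z| = 1/|Y| = 3950 Ω, ∠Z = −∠Y = 90.0°

253 μS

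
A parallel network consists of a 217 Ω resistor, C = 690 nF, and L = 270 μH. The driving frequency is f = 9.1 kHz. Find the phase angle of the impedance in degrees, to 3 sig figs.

ω = 2πf = 57180 rad/s
X_L = ωL = 15.4 Ω
X_C = 1/(ωC) = 25.3 Ω
Parallel: admittances add. Y = 1/R + 1/(jωL) + jωC
Y = (0.00461 − j0.0253) S
|Y| = 0.0257 S → |Z| = 1/|Y| = 38.9 Ω, ∠Z = −∠Y = 79.7°

79.7°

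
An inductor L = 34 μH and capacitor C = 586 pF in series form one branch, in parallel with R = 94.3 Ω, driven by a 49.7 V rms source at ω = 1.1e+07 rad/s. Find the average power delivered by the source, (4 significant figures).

26.19 W

X_L = ωL = 374.0 Ω
X_C = 1/(ωC) = 155.1 Ω
Branch 1: Z₁ = R = 94.30 Ω
Branch 2 (series LC): Z₂ = j(X_L − X_C) = j218.9 Ω
Parallel: Z = Z₁Z₂/(Z₁+Z₂), |Z| = 86.60 Ω, ∠Z = 23.31°
I = V/|Z| = 573.9 mA
P = VI cos φ = 49.7 × 0.5739 × cos(23.31°) = 26.19 W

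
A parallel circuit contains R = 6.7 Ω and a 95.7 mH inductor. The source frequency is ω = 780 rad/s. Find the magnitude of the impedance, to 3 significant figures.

6.67 Ω

X_L = ωL = 74.6 Ω
Parallel: admittances add. Y = 1/R + 1/(jωL)
Y = (0.149 − j0.0134) S
|Y| = 0.150 S → |Z| = 1/|Y| = 6.67 Ω, ∠Z = −∠Y = 5.13°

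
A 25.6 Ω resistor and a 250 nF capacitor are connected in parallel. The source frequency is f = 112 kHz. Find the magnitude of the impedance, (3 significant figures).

5.55 Ω

ω = 2πf = 703700 rad/s
X_C = 1/(ωC) = 5.68 Ω
Parallel: admittances add. Y = 1/R + jωC
Y = (0.0391 + j0.176) S
|Y| = 0.180 S → |Z| = 1/|Y| = 5.55 Ω, ∠Z = −∠Y = -77.5°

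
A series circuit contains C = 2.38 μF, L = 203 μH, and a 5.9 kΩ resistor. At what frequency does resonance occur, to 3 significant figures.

ω₀ = 1/√(LC) = 1/√(0.000203 × 2.38e-06) = 45490 rad/s
f₀ = ω₀/(2π) = 7.24 kHz

7.24 kHz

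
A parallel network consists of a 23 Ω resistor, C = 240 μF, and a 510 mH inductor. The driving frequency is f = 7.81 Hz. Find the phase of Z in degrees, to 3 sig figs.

ω = 2πf = 49.07 rad/s
X_L = ωL = 25.0 Ω
X_C = 1/(ωC) = 84.9 Ω
Parallel: admittances add. Y = 1/R + 1/(jωL) + jωC
Y = (0.0435 − j0.0282) S
|Y| = 0.0518 S → |Z| = 1/|Y| = 19.3 Ω, ∠Z = −∠Y = 32.9°

32.9°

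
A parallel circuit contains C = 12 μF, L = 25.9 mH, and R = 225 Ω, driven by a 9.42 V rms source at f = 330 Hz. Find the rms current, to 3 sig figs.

72.3 mA

ω = 2πf = 2073 rad/s
X_L = ωL = 53.7 Ω
X_C = 1/(ωC) = 40.2 Ω
Parallel: admittances add. Y = 1/R + 1/(jωL) + jωC
Y = (0.00444 + j0.00626) S
|Y| = 0.00768 S → |Z| = 1/|Y| = 130 Ω, ∠Z = −∠Y = -54.6°
I = V/|Z| = 9.42/130 = 72.3 mA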